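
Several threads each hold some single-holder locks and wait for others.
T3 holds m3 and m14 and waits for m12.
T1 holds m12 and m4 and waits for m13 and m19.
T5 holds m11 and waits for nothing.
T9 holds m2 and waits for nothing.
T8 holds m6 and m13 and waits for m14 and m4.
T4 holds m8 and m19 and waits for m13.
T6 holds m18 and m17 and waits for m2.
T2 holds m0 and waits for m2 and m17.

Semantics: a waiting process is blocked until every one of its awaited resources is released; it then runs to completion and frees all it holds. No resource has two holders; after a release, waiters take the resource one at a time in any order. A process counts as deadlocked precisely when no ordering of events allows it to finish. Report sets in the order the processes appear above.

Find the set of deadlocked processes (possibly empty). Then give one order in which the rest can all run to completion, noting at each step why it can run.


Deadlocked set: T3, T1, T8 and T4.
Key observation: along T3 -> T1 -> T8 -> T3, each member waits on what the next one holds — a deadlock; T4 is caught in further circular waits.
The rest can finish in the order T9, T5, T6, T2.
Step-by-step check:
  T9: no waits; runs immediately, freeing m2
  T5: no waits; runs immediately, freeing m11
  run T6 (all its waits — m2 — are resolved); releases m18 and m17
  run T2 (all its waits — m2 and m17 — are resolved); releases m0


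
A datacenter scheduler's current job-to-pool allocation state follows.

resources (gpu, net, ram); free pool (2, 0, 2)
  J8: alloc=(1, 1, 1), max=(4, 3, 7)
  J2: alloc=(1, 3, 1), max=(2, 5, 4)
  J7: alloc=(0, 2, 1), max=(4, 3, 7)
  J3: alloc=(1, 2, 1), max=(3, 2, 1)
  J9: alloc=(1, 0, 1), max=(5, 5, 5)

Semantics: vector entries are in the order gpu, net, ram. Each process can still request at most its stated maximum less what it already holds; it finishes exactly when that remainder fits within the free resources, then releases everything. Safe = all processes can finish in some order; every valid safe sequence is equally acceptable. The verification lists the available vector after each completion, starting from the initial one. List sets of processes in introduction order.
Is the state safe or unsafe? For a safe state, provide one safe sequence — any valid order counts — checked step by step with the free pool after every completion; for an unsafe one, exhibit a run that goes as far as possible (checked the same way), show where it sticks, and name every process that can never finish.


UNSAFE.
Key observation: once J3, J2, J9 finish, the pool peaks at (5, 5, 5) — and every remaining process still needs more ram than that.
Going as far as possible: J3, J2, J9; after that, nothing fits. Step-by-step check:
  pool = (2, 0, 2)
  J3: need (2, 0, 0) fits (2, 0, 2); releases (1, 2, 1), pool now (3, 2, 3)
  J2: need (1, 2, 3) fits (3, 2, 3); releases (1, 3, 1), pool now (4, 5, 4)
  J9: need (4, 5, 4) fits (4, 5, 4); releases (1, 0, 1), pool now (5, 5, 5)
  J8 still needs (3, 2, 6) but only (5, 5, 5) is free — short on ram
  J7 still needs (4, 1, 6) but only (5, 5, 5) is free — short on ram
Never able to finish: J8 and J7.


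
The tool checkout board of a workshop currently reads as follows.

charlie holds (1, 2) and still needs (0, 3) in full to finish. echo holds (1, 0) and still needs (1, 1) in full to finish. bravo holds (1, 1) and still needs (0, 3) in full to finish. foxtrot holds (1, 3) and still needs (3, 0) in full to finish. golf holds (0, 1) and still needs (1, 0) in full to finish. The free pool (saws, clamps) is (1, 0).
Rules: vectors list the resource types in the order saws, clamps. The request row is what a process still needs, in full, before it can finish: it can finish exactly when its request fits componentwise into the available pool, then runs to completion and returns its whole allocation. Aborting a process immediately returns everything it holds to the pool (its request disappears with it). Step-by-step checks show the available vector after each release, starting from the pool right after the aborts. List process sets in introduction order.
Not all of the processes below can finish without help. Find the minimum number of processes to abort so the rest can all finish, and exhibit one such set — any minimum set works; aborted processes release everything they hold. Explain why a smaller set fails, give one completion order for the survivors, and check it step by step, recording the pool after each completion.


Minimum abort set: foxtrot.
Key observation: the returned (1, 3) from foxtrot is what brings bravo — unrunnable before, under any order — into play at step 2.
No smaller set exists: with zero aborts the deadlock remains.
The survivors complete as golf, bravo, echo, charlie. Step-by-step check (starting from the post-abort pool):
  pool = (2, 3)
  golf: need (1, 0) fits (2, 3); releases (0, 1), pool now (2, 4)
  bravo: need (0, 3) fits (2, 4); releases (1, 1), pool now (3, 5)
  echo: need (1, 1) fits (3, 5); releases (1, 0), pool now (4, 5)
  charlie: need (0, 3) fits (4, 5); releases (1, 2), pool now (5, 7)


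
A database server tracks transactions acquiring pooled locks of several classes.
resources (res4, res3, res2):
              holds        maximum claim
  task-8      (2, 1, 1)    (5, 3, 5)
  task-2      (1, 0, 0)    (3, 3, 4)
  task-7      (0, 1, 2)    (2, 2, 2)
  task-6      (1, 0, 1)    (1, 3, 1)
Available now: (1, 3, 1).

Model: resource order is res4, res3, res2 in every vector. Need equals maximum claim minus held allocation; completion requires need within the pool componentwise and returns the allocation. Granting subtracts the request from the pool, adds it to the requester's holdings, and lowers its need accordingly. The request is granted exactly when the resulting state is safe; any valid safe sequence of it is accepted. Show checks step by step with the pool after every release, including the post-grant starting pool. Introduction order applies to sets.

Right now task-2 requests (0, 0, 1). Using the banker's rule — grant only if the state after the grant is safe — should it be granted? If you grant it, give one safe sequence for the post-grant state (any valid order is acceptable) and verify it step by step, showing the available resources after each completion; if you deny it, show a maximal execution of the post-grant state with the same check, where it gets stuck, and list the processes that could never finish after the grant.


GRANT — the state after the grant stays safe, e.g. via task-6, task-7, task-2, task-8.
Key observation: the transfer keeps a workable pool ((1, 3, 0)); task-6 starts the safe sequence.
Step-by-step check of the post-grant state:
  pool = (1, 3, 0)
  task-6: need (0, 3, 0) fits (1, 3, 0); releases (1, 0, 1), pool now (2, 3, 1)
  task-7: need (2, 1, 0) fits (2, 3, 1); releases (0, 1, 2), pool now (2, 4, 3)
  task-2: need (2, 3, 3) fits (2, 4, 3); releases (1, 0, 1), pool now (3, 4, 4)
  task-8: need (3, 2, 4) fits (3, 4, 4); releases (2, 1, 1), pool now (5, 5, 5)


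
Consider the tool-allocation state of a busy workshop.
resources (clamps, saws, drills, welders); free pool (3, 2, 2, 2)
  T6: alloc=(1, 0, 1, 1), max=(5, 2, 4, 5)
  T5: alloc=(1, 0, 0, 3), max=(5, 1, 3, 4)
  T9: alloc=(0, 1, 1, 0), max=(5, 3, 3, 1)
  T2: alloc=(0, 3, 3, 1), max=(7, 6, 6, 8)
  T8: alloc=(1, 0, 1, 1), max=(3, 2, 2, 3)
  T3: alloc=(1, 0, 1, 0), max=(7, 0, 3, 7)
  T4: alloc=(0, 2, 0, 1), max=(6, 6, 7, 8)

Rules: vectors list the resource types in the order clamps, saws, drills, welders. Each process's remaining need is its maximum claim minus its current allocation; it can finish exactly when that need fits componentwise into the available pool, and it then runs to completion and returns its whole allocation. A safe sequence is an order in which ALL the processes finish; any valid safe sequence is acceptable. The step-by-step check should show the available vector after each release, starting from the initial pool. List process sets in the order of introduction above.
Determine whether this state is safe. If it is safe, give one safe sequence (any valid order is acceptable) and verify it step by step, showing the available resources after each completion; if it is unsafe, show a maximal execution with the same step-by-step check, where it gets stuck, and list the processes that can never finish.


SAFE, for example via the order T8, T5, T9, T6, T3, T2, T4.
Key observation: T8 marks the first exact bind of the order: its need (2, 2, 1, 2) fits the free (3, 2, 2, 2) with zero slack on a requested resource.
Step-by-step check:
  pool = (3, 2, 2, 2)
  run T8 (needs (2, 2, 1, 2), free (3, 2, 2, 2)); after release of (1, 0, 1, 1) the pool is (4, 2, 3, 3)
  run T5 (needs (4, 1, 3, 1), free (4, 2, 3, 3)); after release of (1, 0, 0, 3) the pool is (5, 2, 3, 6)
  run T9 (needs (5, 2, 2, 1), free (5, 2, 3, 6)); after release of (0, 1, 1, 0) the pool is (5, 3, 4, 6)
  run T6 (needs (4, 2, 3, 4), free (5, 3, 4, 6)); after release of (1, 0, 1, 1) the pool is (6, 3, 5, 7)
  run T3 (needs (6, 0, 2, 7), free (6, 3, 5, 7)); after release of (1, 0, 1, 0) the pool is (7, 3, 6, 7)
  run T2 (needs (7, 3, 3, 7), free (7, 3, 6, 7)); after release of (0, 3, 3, 1) the pool is (7, 6, 9, 8)
  run T4 (needs (6, 4, 7, 7), free (7, 6, 9, 8)); after release of (0, 2, 0, 1) the pool is (7, 8, 9, 9)


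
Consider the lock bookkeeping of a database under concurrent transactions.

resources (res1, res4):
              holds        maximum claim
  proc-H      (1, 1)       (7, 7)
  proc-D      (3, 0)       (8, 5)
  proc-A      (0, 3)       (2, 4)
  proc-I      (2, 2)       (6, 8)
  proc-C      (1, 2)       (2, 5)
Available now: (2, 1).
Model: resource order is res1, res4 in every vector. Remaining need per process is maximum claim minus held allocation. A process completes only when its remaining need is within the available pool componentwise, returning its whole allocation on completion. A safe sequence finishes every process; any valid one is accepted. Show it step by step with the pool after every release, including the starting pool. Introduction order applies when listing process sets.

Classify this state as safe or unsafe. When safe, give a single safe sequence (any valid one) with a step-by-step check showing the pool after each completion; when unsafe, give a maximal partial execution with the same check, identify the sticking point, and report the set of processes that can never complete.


UNSAFE.
Key observation: the wall is res1: completing proc-A, proc-C brings the pool only to (3, 6), and all the rest need more.
Going as far as possible: proc-A, proc-C; after that, nothing fits. Walking it through:
  pool = (2, 1)
  proc-A needs (2, 1) <= (2, 1) -> finishes; pool += (0, 3) = (2, 4)
  proc-C needs (1, 3) <= (2, 4) -> finishes; pool += (1, 2) = (3, 6)
  proc-H cannot run: need (6, 6) vs free (3, 6) (insufficient res1)
  proc-D cannot run: need (5, 5) vs free (3, 6) (insufficient res1)
  proc-I cannot run: need (4, 6) vs free (3, 6) (insufficient res1)
Processes that can never finish: proc-H, proc-D and proc-I.


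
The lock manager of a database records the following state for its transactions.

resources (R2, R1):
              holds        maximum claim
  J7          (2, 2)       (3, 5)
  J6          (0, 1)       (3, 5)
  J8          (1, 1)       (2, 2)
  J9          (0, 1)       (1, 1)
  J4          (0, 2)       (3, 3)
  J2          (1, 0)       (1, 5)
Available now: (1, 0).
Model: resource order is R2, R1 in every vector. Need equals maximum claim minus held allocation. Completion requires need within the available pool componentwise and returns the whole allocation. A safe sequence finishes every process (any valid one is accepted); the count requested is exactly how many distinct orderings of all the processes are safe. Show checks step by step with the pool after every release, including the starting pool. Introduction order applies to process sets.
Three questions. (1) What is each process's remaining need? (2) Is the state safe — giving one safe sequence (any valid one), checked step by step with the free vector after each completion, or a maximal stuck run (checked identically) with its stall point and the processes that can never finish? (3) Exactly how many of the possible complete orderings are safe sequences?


(1) Remaining need (order R2, R1):
  J7: (1, 3)
  J6: (3, 4)
  J8: (1, 1)
  J9: (1, 0)
  J4: (3, 1)
  J2: (0, 5)
(2) UNSAFE — no complete ordering exists.
Key observation: after J9, J8 the pool peaks at (2, 2), and each blocked process is short somewhere: J7 on R1; J6 on R2, R1; J4 on R2; J2 on R1.
A maximal execution: J9, J8 — then nothing else fits. Step-by-step check:
  pool = (1, 0)
  J9: need (1, 0) fits (1, 0); releases (0, 1), pool now (1, 1)
  J8: need (1, 1) fits (1, 1); releases (1, 1), pool now (2, 2)
  J7 still needs (1, 3) but only (2, 2) is free — short on R1
  J6 still needs (3, 4) but only (2, 2) is free — short on R2 and R1
  J4 still needs (3, 1) but only (2, 2) is free — short on R2
  J2 still needs (0, 5) but only (2, 2) is free — short on R1
Processes that can never finish: J7, J6, J4 and J2.
(3) Exactly 0 of the possible complete orderings are safe sequences.


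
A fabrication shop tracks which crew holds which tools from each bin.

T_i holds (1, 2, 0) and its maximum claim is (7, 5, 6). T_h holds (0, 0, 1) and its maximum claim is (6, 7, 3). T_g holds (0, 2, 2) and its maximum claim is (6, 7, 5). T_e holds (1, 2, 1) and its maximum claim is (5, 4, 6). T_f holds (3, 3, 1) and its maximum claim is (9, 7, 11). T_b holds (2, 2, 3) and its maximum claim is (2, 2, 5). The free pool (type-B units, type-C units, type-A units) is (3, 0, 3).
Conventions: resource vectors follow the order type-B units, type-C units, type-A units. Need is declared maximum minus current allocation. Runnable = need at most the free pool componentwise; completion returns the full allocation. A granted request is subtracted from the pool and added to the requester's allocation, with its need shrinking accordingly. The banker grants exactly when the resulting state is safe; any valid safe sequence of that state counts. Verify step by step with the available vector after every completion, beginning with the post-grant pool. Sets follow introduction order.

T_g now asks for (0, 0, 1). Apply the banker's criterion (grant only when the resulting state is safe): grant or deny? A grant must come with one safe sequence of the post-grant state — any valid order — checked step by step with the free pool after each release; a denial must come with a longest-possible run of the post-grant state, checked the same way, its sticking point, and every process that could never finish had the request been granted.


GRANT. The post-grant state is safe; one safe sequence: T_b, T_e, T_i, T_g, T_h, T_f.
Key observation: with (3, 0, 2) left after the transfer, T_b can run at once — the state stays safe.
Check on the post-grant state, step by step:
  pool = (3, 0, 2)
  run T_b (needs (0, 0, 2), free (3, 0, 2)); after release of (2, 2, 3) the pool is (5, 2, 5)
  run T_e (needs (4, 2, 5), free (5, 2, 5)); after release of (1, 2, 1) the pool is (6, 4, 6)
  run T_i (needs (6, 3, 6), free (6, 4, 6)); after release of (1, 2, 0) the pool is (7, 6, 6)
  run T_g (needs (6, 5, 2), free (7, 6, 6)); after release of (0, 2, 3) the pool is (7, 8, 9)
  run T_h (needs (6, 7, 2), free (7, 8, 9)); after release of (0, 0, 1) the pool is (7, 8, 10)
  run T_f (needs (6, 4, 10), free (7, 8, 10)); after release of (3, 3, 1) the pool is (10, 11, 11)


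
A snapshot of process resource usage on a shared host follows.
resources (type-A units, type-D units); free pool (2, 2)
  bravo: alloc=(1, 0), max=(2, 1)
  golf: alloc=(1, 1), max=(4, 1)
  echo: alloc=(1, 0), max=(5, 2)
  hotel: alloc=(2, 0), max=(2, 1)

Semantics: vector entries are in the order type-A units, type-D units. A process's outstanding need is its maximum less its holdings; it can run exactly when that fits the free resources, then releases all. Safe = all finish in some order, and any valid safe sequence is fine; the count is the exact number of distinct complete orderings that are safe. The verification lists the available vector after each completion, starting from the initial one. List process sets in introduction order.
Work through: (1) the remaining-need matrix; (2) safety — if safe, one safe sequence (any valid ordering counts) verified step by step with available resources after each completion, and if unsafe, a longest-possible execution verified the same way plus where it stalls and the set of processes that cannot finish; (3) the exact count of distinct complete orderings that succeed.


(1) Remaining need (order type-A units, type-D units):
  bravo: (1, 1)
  golf: (3, 0)
  echo: (4, 2)
  hotel: (0, 1)
(2) The state is SAFE; one workable sequence: hotel, golf, echo, bravo.
Key observation: no step in this order meets a requested resource exactly; the smallest headroom is 1, first reached at hotel (need (0, 1), pool (2, 2)).
Walking it through:
  pool = (2, 2)
  hotel needs (0, 1) <= (2, 2) -> finishes; pool += (2, 0) = (4, 2)
  golf needs (3, 0) <= (4, 2) -> finishes; pool += (1, 1) = (5, 3)
  echo needs (4, 2) <= (5, 3) -> finishes; pool += (1, 0) = (6, 3)
  bravo needs (1, 1) <= (6, 3) -> finishes; pool += (1, 0) = (7, 3)
(3) The exact count: 10 of the possible complete orderings are safe sequences.


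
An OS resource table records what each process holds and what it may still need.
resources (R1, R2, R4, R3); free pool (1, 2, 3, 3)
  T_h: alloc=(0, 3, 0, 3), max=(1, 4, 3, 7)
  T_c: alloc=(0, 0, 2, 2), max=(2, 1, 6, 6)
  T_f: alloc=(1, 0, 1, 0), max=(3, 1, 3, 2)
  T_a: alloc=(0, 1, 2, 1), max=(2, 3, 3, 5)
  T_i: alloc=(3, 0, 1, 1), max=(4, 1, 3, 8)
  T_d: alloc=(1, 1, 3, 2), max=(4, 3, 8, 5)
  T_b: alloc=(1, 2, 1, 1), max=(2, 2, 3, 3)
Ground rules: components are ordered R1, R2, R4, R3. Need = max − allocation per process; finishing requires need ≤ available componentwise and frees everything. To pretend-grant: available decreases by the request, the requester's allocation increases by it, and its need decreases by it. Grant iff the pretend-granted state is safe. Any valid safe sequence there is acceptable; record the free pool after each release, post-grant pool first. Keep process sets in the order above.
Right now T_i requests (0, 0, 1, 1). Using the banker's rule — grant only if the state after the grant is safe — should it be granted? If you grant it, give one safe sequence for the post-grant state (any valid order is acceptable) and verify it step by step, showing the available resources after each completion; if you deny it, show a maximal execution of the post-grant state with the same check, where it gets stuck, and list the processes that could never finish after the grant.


DENY. Granting would leave the state unsafe.
Key observation: after T_b, T_f the pool peaks at (3, 4, 4, 3), and each blocked process is short somewhere: T_h on R3; T_c on R3; T_a on R3; T_i on R3; T_d on R4.
After a pretend grant, a maximal execution: T_b, T_f — then nothing else fits. Verifying each step:
  pool = (1, 2, 2, 2)
  T_b: need (1, 0, 2, 2) fits (1, 2, 2, 2); releases (1, 2, 1, 1), pool now (2, 4, 3, 3)
  T_f: need (2, 1, 2, 2) fits (2, 4, 3, 3); releases (1, 0, 1, 0), pool now (3, 4, 4, 3)
  T_h still needs (1, 1, 3, 4) but only (3, 4, 4, 3) is free — short on R3
  T_c still needs (2, 1, 4, 4) but only (3, 4, 4, 3) is free — short on R3
  T_a still needs (2, 2, 1, 4) but only (3, 4, 4, 3) is free — short on R3
  T_i still needs (1, 1, 1, 6) but only (3, 4, 4, 3) is free — short on R3
  T_d still needs (3, 2, 5, 3) but only (3, 4, 4, 3) is free — short on R4
Processes that could never finish after the grant: T_h, T_c, T_a, T_i and T_d.


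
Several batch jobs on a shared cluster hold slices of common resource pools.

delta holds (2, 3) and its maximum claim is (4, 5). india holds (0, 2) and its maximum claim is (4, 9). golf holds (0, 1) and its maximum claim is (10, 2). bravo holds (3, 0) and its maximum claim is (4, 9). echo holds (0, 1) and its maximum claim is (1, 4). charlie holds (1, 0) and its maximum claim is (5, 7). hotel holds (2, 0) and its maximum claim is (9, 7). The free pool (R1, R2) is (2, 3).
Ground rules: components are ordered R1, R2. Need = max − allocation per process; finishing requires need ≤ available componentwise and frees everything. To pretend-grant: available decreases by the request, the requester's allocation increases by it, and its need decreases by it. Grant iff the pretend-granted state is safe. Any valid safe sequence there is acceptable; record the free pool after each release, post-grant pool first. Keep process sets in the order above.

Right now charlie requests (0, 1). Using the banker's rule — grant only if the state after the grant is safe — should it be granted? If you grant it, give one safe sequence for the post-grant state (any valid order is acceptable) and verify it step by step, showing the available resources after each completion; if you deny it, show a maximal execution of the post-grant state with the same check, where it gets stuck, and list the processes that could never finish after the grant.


GRANT: granting preserves safety; a valid post-grant sequence is delta, echo, charlie, india, bravo, hotel, golf.
Key observation: (2, 2) free after granting still covers delta first, and each release covers the next.
Check on the post-grant state, step by step:
  pool = (2, 2)
  delta needs (2, 2) <= (2, 2) -> finishes; pool += (2, 3) = (4, 5)
  echo needs (1, 3) <= (4, 5) -> finishes; pool += (0, 1) = (4, 6)
  charlie needs (4, 6) <= (4, 6) -> finishes; pool += (1, 1) = (5, 7)
  india needs (4, 7) <= (5, 7) -> finishes; pool += (0, 2) = (5, 9)
  bravo needs (1, 9) <= (5, 9) -> finishes; pool += (3, 0) = (8, 9)
  hotel needs (7, 7) <= (8, 9) -> finishes; pool += (2, 0) = (10, 9)
  golf needs (10, 1) <= (10, 9) -> finishes; pool += (0, 1) = (10, 10)


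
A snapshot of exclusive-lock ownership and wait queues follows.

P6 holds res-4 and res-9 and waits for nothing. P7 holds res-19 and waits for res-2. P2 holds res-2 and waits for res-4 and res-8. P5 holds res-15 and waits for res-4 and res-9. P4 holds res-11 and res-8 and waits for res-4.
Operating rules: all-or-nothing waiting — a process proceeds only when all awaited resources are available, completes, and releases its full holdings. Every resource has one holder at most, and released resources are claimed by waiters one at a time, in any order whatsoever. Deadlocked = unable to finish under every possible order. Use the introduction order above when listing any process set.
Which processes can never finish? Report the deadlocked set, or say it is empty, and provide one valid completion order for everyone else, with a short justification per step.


No process is deadlocked.
Key observation: no waiting chain loops back on itself — every chain ends at a process that waits on nothing, so everyone eventually runs.
The rest can finish in the order P6, P5, P4, P2, P7.
Check, step by step:
  run P6 (it waits on nothing); releases res-4 and res-9
  P5 waits on res-4 and res-9 — all released -> runs and releases res-15
  P4 waits on res-4 — all released -> runs and releases res-11 and res-8
  P2 waits on res-4 and res-8 — all released -> runs and releases res-2
  P7 waits on res-2 — all released -> runs and releases res-19


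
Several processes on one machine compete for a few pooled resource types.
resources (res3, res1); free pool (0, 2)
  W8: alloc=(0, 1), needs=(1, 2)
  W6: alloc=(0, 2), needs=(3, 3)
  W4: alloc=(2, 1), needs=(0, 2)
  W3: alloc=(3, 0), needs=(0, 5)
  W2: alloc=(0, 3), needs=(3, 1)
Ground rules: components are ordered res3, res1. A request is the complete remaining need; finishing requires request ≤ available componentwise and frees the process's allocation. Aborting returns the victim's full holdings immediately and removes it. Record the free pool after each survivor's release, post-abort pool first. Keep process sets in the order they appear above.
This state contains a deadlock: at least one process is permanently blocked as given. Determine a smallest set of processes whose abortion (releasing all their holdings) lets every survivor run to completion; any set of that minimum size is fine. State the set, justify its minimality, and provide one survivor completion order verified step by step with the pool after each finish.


Abort W3.
Key observation: W6 had no path to completion before; after the abort of W3 ((3, 0) returned), step 2 is where it fits.
Why nothing smaller works: aborting no one leaves the state deadlocked as given.
The survivors complete as W4, W6, W8, W2. Step-by-step check (starting from the post-abort pool):
  pool = (3, 2)
  W4: need (0, 2) fits (3, 2); releases (2, 1), pool now (5, 3)
  W6: need (3, 3) fits (5, 3); releases (0, 2), pool now (5, 5)
  W8: need (1, 2) fits (5, 5); releases (0, 1), pool now (5, 6)
  W2: need (3, 1) fits (5, 6); releases (0, 3), pool now (5, 9)


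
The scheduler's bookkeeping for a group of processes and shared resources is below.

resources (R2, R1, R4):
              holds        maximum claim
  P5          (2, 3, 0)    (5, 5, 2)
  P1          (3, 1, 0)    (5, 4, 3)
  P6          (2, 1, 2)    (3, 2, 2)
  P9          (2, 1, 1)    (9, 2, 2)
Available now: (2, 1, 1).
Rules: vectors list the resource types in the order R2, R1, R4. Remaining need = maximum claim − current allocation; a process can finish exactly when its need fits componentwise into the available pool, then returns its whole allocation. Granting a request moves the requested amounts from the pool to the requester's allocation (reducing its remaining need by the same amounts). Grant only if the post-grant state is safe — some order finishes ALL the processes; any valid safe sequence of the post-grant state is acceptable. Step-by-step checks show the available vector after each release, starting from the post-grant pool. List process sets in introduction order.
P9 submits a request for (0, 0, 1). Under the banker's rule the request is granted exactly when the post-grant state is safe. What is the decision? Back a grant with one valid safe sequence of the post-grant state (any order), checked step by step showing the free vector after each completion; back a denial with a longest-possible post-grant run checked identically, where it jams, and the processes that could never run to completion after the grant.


DENY. Granting would leave the state unsafe.
Key observation: after P6, P5 the pool peaks at (6, 5, 2), and each blocked process is short somewhere: P1 on R4; P9 on R2.
Pretend the grant happened; the run P6, P5 goes as far as possible. Check, step by step:
  pool = (2, 1, 0)
  P6 needs (1, 1, 0) <= (2, 1, 0) -> finishes; pool += (2, 1, 2) = (4, 2, 2)
  P5 needs (3, 2, 2) <= (4, 2, 2) -> finishes; pool += (2, 3, 0) = (6, 5, 2)
  P1 still needs (2, 3, 3) but only (6, 5, 2) is free — short on R4
  P9 still needs (7, 1, 0) but only (6, 5, 2) is free — short on R2
Had the request been granted, P1 and P9 could never finish.


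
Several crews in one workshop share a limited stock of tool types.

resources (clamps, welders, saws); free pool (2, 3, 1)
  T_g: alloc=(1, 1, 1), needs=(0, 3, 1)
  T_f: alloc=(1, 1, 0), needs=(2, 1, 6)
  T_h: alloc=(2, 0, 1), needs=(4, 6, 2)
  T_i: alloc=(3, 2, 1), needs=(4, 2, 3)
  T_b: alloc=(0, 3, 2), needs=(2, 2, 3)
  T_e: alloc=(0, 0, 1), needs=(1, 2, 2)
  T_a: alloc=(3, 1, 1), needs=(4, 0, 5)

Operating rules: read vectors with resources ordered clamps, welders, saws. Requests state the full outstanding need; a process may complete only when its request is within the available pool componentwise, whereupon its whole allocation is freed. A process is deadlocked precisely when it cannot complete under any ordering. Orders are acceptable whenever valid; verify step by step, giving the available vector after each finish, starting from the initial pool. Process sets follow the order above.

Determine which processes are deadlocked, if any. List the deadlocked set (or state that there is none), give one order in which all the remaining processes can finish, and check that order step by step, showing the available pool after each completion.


Deadlocked: T_f, T_h, T_i and T_a.
Key observation: after T_g, T_e, T_b the pool peaks at (3, 7, 5), and each blocked process is short somewhere: T_f on saws; T_h on clamps; T_i on clamps; T_a on clamps.
A valid finishing order for the others: T_g, T_e, T_b. Step-by-step check:
  pool = (2, 3, 1)
  run T_g (needs (0, 3, 1), free (2, 3, 1)); after release of (1, 1, 1) the pool is (3, 4, 2)
  run T_e (needs (1, 2, 2), free (3, 4, 2)); after release of (0, 0, 1) the pool is (3, 4, 3)
  run T_b (needs (2, 2, 3), free (3, 4, 3)); after release of (0, 3, 2) the pool is (3, 7, 5)
The blocked processes can never fit:
  blocked: T_f wants (2, 1, 6), pool (3, 7, 5) — not enough saws
  blocked: T_h wants (4, 6, 2), pool (3, 7, 5) — not enough clamps
  blocked: T_i wants (4, 2, 3), pool (3, 7, 5) — not enough clamps
  blocked: T_a wants (4, 0, 5), pool (3, 7, 5) — not enough clamps


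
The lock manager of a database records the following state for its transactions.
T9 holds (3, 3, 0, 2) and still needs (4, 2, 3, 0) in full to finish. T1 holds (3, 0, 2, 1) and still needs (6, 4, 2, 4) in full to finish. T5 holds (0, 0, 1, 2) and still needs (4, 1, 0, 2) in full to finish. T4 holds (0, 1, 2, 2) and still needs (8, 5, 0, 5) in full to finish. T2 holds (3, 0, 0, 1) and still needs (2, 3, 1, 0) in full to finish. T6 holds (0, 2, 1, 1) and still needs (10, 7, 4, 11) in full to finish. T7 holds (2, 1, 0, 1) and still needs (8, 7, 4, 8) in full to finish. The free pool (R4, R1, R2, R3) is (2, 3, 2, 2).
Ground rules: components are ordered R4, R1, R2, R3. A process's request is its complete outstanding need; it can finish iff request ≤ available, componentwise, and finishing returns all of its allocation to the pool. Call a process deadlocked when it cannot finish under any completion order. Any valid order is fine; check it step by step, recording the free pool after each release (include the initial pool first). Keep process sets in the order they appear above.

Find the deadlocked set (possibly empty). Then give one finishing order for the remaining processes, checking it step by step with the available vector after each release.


No process is deadlocked.
Key observation: there is always a runnable process — T2 first — so the state unwinds completely.
A valid finishing order for the others: T2, T5, T9, T1, T4, T7, T6. Check, step by step:
  pool = (2, 3, 2, 2)
  run T2 (needs (2, 3, 1, 0), free (2, 3, 2, 2)); after release of (3, 0, 0, 1) the pool is (5, 3, 2, 3)
  run T5 (needs (4, 1, 0, 2), free (5, 3, 2, 3)); after release of (0, 0, 1, 2) the pool is (5, 3, 3, 5)
  run T9 (needs (4, 2, 3, 0), free (5, 3, 3, 5)); after release of (3, 3, 0, 2) the pool is (8, 6, 3, 7)
  run T1 (needs (6, 4, 2, 4), free (8, 6, 3, 7)); after release of (3, 0, 2, 1) the pool is (11, 6, 5, 8)
  run T4 (needs (8, 5, 0, 5), free (11, 6, 5, 8)); after release of (0, 1, 2, 2) the pool is (11, 7, 7, 10)
  run T7 (needs (8, 7, 4, 8), free (11, 7, 7, 10)); after release of (2, 1, 0, 1) the pool is (13, 8, 7, 11)
  run T6 (needs (10, 7, 4, 11), free (13, 8, 7, 11)); after release of (0, 2, 1, 1) the pool is (13, 10, 8, 12)


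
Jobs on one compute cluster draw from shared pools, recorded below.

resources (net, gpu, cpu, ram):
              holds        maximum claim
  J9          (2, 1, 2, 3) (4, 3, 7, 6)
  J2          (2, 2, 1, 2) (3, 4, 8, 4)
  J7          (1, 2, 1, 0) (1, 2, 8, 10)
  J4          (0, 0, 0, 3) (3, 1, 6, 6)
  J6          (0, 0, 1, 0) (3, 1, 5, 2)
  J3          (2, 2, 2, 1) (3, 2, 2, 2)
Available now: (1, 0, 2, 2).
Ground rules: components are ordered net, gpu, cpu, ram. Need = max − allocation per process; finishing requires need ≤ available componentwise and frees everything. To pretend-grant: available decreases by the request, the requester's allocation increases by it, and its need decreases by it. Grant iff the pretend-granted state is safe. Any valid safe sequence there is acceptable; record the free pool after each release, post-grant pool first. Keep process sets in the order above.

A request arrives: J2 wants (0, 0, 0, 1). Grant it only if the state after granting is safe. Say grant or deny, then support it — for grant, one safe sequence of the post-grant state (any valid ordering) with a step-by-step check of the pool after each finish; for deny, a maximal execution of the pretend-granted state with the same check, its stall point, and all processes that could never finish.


DENY. Granting would leave the state unsafe.
Key observation: after J3, J6 the pool peaks at (3, 2, 5, 2), and each blocked process is short somewhere: J9 on ram; J2 on cpu; J7 on cpu, ram; J4 on cpu, ram.
After a pretend grant, a maximal execution: J3, J6 — then nothing else fits. Check, step by step:
  pool = (1, 0, 2, 1)
  run J3 (needs (1, 0, 0, 1), free (1, 0, 2, 1)); after release of (2, 2, 2, 1) the pool is (3, 2, 4, 2)
  run J6 (needs (3, 1, 4, 2), free (3, 2, 4, 2)); after release of (0, 0, 1, 0) the pool is (3, 2, 5, 2)
  blocked: J9 wants (2, 2, 5, 3), pool (3, 2, 5, 2) — not enough ram
  blocked: J2 wants (1, 2, 7, 1), pool (3, 2, 5, 2) — not enough cpu
  blocked: J7 wants (0, 0, 7, 10), pool (3, 2, 5, 2) — not enough cpu and ram
  blocked: J4 wants (3, 1, 6, 3), pool (3, 2, 5, 2) — not enough cpu and ram
Post-grant, the permanently blocked set is J9, J2, J7 and J4.


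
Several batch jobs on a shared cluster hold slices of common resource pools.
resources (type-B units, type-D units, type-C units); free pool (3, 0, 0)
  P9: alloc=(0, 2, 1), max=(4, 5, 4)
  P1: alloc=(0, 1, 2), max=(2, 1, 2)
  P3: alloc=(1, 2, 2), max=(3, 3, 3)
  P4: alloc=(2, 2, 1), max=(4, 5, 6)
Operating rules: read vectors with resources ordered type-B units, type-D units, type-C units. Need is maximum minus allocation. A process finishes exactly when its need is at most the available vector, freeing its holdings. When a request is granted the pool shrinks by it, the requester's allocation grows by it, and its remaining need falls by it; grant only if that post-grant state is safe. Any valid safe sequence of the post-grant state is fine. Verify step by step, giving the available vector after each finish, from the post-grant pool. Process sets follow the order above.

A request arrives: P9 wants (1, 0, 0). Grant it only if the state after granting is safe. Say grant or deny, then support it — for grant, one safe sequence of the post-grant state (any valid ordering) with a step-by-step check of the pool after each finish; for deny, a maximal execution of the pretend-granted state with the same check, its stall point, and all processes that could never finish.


GRANT — the state after the grant stays safe, e.g. via P1, P3, P9, P4.
Key observation: the transfer keeps a workable pool ((2, 0, 0)); P1 starts the safe sequence.
Check on the post-grant state, step by step:
  pool = (2, 0, 0)
  P1: need (2, 0, 0) fits (2, 0, 0); releases (0, 1, 2), pool now (2, 1, 2)
  P3: need (2, 1, 1) fits (2, 1, 2); releases (1, 2, 2), pool now (3, 3, 4)
  P9: need (3, 3, 3) fits (3, 3, 4); releases (1, 2, 1), pool now (4, 5, 5)
  P4: need (2, 3, 5) fits (4, 5, 5); releases (2, 2, 1), pool now (6, 7, 6)


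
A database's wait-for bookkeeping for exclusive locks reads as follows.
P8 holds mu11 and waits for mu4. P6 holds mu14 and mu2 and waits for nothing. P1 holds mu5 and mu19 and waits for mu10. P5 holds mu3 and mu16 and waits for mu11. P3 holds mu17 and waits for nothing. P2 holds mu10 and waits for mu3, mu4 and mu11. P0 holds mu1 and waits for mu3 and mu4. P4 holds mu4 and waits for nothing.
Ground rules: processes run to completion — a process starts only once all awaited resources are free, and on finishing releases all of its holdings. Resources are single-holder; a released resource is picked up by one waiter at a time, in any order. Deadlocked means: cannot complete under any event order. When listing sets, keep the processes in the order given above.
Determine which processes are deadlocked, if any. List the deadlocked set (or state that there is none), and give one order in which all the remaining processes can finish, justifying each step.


Nothing here is deadlocked.
Key observation: all waits point, directly or indirectly, at processes that can finish, so nothing is permanently blocked.
One completion order for the rest: P4, P8, P5, P6, P0, P2, P1, P3.
Step-by-step check:
  run P4 (it waits on nothing); releases mu4
  P8: everything it awaited (mu4) is free; runs, freeing mu11
  P5: everything it awaited (mu11) is free; runs, freeing mu3 and mu16
  run P6 (it waits on nothing); releases mu14 and mu2
  P0: everything it awaited (mu3 and mu4) is free; runs, freeing mu1
  P2: everything it awaited (mu3, mu4 and mu11) is free; runs, freeing mu10
  P1: everything it awaited (mu10) is free; runs, freeing mu5 and mu19
  run P3 (it waits on nothing); releases mu17


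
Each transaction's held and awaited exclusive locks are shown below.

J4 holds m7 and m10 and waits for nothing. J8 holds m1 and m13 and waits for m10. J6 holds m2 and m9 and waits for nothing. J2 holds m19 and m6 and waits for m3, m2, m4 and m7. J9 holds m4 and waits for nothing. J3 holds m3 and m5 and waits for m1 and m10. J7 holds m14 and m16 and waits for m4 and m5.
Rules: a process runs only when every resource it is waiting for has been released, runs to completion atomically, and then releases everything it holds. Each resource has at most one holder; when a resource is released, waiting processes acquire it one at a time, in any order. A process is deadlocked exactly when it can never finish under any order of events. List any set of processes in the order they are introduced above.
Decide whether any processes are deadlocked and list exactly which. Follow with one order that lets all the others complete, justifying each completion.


No process is deadlocked.
Key observation: all waits point, directly or indirectly, at processes that can finish, so nothing is permanently blocked.
The rest can finish in the order J4, J6, J8, J9, J3, J2, J7.
Step-by-step check:
  J4: no waits; runs immediately, freeing m7 and m10
  J6: no waits; runs immediately, freeing m2 and m9
  run J8 (all its waits — m10 — are resolved); releases m1 and m13
  J9: no waits; runs immediately, freeing m4
  run J3 (all its waits — m1 and m10 — are resolved); releases m3 and m5
  run J2 (all its waits — m3, m2, m4 and m7 — are resolved); releases m19 and m6
  run J7 (all its waits — m4 and m5 — are resolved); releases m14 and m16


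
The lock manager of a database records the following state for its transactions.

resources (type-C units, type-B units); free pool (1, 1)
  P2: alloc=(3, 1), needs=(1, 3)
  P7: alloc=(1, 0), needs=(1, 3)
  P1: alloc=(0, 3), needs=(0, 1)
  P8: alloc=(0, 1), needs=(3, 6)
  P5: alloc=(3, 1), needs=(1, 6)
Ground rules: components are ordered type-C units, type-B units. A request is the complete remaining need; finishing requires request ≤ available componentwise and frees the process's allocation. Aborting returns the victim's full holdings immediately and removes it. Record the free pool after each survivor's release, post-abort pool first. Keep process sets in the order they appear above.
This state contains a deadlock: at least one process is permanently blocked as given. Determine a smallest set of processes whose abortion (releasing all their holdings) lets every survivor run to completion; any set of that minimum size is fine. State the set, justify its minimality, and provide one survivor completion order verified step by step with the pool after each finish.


Abort P5.
Key observation: P8 could never have finished before the abort; with (3, 1) returned by P5, it fits at step 4.
Why nothing smaller works: aborting no one leaves the state deadlocked as given.
One survivor order: P1, P2, P7, P8. Step-by-step check (post-abort pool first):
  pool = (4, 2)
  run P1 (needs (0, 1), free (4, 2)); after release of (0, 3) the pool is (4, 5)
  run P2 (needs (1, 3), free (4, 5)); after release of (3, 1) the pool is (7, 6)
  run P7 (needs (1, 3), free (7, 6)); after release of (1, 0) the pool is (8, 6)
  run P8 (needs (3, 6), free (8, 6)); after release of (0, 1) the pool is (8, 7)
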